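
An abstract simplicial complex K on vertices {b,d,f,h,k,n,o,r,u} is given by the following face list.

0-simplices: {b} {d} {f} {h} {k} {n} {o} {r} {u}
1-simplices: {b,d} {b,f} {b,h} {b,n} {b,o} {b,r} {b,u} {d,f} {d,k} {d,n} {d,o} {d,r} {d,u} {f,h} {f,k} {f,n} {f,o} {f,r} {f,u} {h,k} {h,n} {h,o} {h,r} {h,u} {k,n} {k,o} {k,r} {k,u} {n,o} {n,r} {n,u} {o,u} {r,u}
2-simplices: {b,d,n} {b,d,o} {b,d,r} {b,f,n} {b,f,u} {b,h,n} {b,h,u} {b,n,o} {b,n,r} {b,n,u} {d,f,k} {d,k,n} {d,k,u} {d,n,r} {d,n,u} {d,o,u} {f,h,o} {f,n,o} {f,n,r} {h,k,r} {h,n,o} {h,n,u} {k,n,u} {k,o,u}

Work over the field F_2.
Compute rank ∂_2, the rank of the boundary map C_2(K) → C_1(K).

rank∂_2=21

n_0=9 n_1=33 n_2=24  [Z2]
∂1: piv[bd,bf,bh,bn,bo,br,bu,dk] rk=8  ker:df,dn,do,dr,du,fh,fk,fn,fo,fr,fu,hk,hn,ho,hr,hu,kn,ko,kr,ku,no,nr,nu,ou,ru
∂2: piv[bdn,bdo,bdr,bfn,bfu,bhn,bhu,bno,bnr,bnu,dfk,dkn,dku,dnu,dou,fho,fno,fnr,hkr,hno,kou] rk=21  ker:dnr,hnu,knu
rk∂_2=21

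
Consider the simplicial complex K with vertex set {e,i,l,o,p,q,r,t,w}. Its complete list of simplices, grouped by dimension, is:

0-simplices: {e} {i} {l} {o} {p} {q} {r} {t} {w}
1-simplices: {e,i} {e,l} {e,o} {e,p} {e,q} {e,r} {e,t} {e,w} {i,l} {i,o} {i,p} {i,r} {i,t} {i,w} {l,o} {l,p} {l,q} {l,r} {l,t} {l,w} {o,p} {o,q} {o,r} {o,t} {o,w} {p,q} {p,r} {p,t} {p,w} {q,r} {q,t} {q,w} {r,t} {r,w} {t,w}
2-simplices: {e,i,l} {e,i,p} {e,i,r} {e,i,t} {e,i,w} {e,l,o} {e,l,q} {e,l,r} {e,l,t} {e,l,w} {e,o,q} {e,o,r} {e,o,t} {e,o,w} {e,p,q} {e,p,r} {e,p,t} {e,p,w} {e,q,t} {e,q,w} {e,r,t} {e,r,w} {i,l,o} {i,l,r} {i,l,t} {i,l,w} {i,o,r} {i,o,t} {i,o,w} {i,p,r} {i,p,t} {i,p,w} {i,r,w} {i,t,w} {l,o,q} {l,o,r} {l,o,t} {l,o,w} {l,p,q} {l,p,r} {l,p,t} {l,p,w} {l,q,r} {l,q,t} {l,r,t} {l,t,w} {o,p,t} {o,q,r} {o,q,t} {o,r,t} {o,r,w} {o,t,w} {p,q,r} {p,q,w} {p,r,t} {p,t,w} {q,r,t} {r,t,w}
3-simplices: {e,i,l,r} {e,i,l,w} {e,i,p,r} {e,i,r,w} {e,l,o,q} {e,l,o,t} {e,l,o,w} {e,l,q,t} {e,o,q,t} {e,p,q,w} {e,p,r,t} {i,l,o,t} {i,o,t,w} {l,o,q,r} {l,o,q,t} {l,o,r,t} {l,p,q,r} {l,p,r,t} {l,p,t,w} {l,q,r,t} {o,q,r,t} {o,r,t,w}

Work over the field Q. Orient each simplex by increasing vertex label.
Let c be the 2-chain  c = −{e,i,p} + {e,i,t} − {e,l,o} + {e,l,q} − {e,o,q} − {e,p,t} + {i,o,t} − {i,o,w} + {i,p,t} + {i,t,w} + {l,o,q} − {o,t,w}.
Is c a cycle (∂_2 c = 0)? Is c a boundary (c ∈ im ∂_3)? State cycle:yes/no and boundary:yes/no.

n_0=9 n_1=35 n_2=58 n_3=22  [Q]
∂1: piv[ei,el,eo,ep,eq,er,et,ew] rk=8  ker:il,io,ip,ir,it,iw,lo,lp,lq,lr,lt,lw,op,oq,or,ot,ow,pq,pr,pt,pw,qr,qt,qw,rt,rw,tw
∂2: piv[eil,eip,eir,eit,eiw,elo,elq,elr,elt,elw,eoq,eor,eot,eow,epq,epr,ept,epw,eqt,eqw,ert,erw,ilo,itw,lpq,lqr,opt] rk=27  ker:ilr,ilt,ilw,ior,iot,iow,ipr,ipt,ipw,irw,loq,lor,lot,low,lpr,lpt,lpw,lqt,lrt,ltw,oqr,oqt,ort,orw,otw,pqr,pqw,prt,ptw,qrt,rtw
∂3: piv[eilr,eilw,eipr,eirw,eloq,elot,elow,elqt,eoqt,epqw,eprt,ilot,iotw,loqr,lort,lpqr,lprt,lptw,lqrt,ortw] rk=20  ker:loqt,oqrt
∂2c = 0
c vs im∂3: residual ≠ 0 ⇒ not boundary

cycle:yes boundary:no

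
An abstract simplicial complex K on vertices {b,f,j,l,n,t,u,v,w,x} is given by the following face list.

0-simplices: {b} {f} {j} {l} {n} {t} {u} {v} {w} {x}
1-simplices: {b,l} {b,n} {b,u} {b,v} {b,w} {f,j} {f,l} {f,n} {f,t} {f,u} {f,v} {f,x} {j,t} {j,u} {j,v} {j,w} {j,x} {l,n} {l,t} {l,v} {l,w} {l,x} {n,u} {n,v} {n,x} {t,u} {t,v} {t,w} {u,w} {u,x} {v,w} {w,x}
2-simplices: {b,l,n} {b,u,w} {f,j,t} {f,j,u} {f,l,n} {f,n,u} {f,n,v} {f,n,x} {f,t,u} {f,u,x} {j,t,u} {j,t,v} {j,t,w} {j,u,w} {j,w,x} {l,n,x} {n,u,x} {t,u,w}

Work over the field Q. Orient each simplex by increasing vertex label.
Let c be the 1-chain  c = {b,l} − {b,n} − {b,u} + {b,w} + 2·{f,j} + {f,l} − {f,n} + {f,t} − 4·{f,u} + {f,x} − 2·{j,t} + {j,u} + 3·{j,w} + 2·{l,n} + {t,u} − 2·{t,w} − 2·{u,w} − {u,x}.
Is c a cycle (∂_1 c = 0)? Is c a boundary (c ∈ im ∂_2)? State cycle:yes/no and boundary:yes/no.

cycle:yes boundary:yes

n_0=10 n_1=32 n_2=18  [Q]
∂1: piv[bl,bn,bu,bv,bw,fj,fl,ft,fx] rk=9  ker:fn,fu,fv,jt,ju,jv,jw,jx,ln,lt,lv,lw,lx,nu,nv,nx,tu,tv,tw,uw,ux,vw,wx
∂2: piv[bln,buw,fjt,fju,fln,fnu,fnv,fnx,ftu,fux,jtv,jtw,juw,jwx,lnx] rk=15  ker:jtu,nux,tuw
∂1c = 0
c vs im∂2: reduces to 0 ⇒ boundary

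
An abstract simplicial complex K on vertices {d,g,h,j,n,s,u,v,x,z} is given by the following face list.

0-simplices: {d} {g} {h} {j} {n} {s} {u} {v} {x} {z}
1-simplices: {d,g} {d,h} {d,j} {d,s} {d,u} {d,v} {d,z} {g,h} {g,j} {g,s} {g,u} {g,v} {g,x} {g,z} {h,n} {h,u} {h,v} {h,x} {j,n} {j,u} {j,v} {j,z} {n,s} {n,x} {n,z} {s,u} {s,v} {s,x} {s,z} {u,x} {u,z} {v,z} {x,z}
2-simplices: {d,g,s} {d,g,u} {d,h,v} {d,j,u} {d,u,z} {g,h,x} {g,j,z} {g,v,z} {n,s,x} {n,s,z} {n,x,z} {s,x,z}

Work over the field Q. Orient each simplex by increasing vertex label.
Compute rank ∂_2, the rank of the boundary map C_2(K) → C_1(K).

rank∂_2=11

n_0=10 n_1=33 n_2=12  [Q]
∂1: piv[dg,dh,dj,ds,du,dv,dz,gx,hn] rk=9  ker:gh,gj,gs,gu,gv,gz,hu,hv,hx,jn,ju,jv,jz,ns,nx,nz,su,sv,sx,sz,ux,uz,vz,xz
∂2: piv[dgs,dgu,dhv,dju,duz,ghx,gjz,gvz,nsx,nsz,nxz] rk=11  ker:sxz
rk∂_2=11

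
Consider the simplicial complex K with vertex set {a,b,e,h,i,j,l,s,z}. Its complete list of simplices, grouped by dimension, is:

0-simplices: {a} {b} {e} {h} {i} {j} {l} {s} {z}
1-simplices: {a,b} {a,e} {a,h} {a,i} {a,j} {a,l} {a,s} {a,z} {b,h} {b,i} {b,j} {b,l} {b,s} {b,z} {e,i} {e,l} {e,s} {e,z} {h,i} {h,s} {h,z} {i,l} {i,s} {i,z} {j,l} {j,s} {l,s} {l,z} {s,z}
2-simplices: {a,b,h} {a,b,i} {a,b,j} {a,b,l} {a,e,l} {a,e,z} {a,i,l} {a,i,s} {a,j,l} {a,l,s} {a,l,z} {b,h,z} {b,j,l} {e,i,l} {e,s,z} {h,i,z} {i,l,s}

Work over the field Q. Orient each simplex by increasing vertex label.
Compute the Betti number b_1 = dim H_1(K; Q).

b_1=6

n_0=9 n_1=29 n_2=17  [Q]
∂1: piv[ab,ae,ah,ai,aj,al,as,az] rk=8  ker:bh,bi,bj,bl,bs,bz,ei,el,es,ez,hi,hs,hz,il,is,iz,jl,js,ls,lz,sz
∂2: piv[abh,abi,abj,abl,ael,aez,ail,ais,ajl,als,alz,bhz,eil,esz,hiz] rk=15  ker:bjl,ils
b_1=(29−8)−15=6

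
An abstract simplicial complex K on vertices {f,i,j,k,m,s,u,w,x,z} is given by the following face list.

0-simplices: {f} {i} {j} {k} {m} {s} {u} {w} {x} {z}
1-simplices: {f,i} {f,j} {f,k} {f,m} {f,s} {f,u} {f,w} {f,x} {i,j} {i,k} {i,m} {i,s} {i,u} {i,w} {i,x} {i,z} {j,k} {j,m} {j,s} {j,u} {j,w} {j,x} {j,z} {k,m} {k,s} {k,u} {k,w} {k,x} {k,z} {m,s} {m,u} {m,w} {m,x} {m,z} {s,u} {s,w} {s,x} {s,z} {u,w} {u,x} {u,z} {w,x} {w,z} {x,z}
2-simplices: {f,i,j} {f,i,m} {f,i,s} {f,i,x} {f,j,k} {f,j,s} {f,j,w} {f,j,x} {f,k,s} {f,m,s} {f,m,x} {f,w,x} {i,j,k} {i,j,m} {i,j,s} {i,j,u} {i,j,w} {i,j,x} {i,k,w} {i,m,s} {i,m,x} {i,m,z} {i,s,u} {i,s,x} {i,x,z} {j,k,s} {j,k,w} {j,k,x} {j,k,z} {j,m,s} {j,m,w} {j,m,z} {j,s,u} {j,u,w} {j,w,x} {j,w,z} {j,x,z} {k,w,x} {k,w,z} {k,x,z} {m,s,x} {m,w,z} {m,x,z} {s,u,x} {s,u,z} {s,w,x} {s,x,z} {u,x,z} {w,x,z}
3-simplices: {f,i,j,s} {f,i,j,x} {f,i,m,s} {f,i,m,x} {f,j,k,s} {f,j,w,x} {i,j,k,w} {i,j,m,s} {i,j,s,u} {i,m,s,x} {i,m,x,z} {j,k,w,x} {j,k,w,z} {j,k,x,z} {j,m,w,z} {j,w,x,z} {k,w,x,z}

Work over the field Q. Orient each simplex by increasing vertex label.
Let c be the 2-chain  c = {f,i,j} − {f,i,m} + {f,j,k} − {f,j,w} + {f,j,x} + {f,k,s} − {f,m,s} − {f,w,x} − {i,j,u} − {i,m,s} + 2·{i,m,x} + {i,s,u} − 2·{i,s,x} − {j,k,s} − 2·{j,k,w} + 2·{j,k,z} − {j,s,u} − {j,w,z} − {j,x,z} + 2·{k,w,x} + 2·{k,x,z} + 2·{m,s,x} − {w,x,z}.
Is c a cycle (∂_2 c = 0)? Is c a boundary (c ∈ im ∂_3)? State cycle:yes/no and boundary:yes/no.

n_0=10 n_1=44 n_2=49 n_3=17  [Q]
∂1: piv[fi,fj,fk,fm,fs,fu,fw,fx,iz] rk=9  ker:ij,ik,im,is,iu,iw,ix,jk,jm,js,ju,jw,jx,jz,km,ks,ku,kw,kx,kz,ms,mu,mw,mx,mz,su,sw,sx,sz,uw,ux,uz,wx,wz,xz
∂2: piv[fij,fim,fis,fix,fjk,fjs,fjw,fjx,fks,fms,fmx,fwx,ijk,ijm,iju,ijw,ikw,imz,isu,isx,ixz,jkx,jkz,jmw,jmz,juw,jwz,sux,suz,swx,sxz] rk=31  ker:ijs,ijx,ims,imx,jks,jkw,jms,jsu,jwx,jxz,kwx,kwz,kxz,msx,mwz,mxz,uxz,wxz
∂3: piv[fijs,fijx,fims,fimx,fjks,fjwx,ijkw,ijms,ijsu,imsx,imxz,jkwx,jkwz,jkxz,jmwz,jwxz] rk=16  ker:kwxz
∂2c = 0
c vs im∂3: reduces to 0 ⇒ boundary

cycle:yes boundary:yes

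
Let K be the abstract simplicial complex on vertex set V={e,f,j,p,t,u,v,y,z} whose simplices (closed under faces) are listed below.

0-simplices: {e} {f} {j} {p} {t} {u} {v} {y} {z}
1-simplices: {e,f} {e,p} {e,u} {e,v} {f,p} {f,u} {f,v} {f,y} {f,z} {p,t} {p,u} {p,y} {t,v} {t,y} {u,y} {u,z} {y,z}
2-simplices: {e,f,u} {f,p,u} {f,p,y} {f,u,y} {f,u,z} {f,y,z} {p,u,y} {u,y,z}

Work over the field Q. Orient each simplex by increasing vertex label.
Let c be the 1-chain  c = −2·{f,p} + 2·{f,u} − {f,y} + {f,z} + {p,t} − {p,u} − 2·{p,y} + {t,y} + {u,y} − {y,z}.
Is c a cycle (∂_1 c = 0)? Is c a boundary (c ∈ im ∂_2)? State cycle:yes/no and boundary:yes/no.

n_0=9 n_1=17 n_2=8  [Q]
∂1: piv[ef,ep,eu,ev,fy,fz,pt] rk=7  ker:fp,fu,fv,pu,py,tv,ty,uy,uz,yz
∂2: piv[efu,fpu,fpy,fuy,fuz,fyz] rk=6  ker:puy,uyz
∂1c = 0
c vs im∂2: residual ≠ 0 ⇒ not boundary

cycle:yes boundary:no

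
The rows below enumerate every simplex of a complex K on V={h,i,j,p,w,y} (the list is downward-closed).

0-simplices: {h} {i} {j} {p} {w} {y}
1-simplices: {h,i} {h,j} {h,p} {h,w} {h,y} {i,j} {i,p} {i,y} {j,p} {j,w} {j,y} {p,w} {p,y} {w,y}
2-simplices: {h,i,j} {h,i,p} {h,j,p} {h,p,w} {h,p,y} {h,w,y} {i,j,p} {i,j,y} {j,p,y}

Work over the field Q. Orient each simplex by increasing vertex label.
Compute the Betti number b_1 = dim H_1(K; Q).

n_0=6 n_1=14 n_2=9  [Q]
∂1: piv[hi,hj,hp,hw,hy] rk=5  ker:ij,ip,iy,jp,jw,jy,pw,py,wy
∂2: piv[hij,hip,hjp,hpw,hpy,hwy,ijy,jpy] rk=8  ker:ijp
b_1=(14−5)−8=1

b_1=1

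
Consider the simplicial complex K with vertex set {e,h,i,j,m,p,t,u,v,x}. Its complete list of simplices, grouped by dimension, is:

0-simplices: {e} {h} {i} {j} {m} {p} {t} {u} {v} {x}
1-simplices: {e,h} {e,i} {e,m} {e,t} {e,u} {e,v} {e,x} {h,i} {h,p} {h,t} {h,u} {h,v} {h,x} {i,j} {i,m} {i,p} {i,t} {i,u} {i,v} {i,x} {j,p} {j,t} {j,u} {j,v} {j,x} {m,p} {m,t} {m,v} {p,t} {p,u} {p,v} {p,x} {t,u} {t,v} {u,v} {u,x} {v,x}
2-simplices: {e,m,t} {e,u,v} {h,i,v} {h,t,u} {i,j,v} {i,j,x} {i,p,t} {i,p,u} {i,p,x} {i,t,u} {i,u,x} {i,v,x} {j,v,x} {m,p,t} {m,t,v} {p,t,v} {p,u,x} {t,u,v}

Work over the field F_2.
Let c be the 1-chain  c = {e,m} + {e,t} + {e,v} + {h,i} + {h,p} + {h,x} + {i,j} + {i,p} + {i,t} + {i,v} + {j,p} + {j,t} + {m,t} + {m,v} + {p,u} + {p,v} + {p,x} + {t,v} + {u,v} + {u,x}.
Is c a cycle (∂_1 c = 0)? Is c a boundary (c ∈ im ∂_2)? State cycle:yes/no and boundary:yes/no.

cycle:no boundary:no

n_0=10 n_1=37 n_2=18  [Z2]
∂1: piv[eh,ei,em,et,eu,ev,ex,hp,ij] rk=9  ker:hi,ht,hu,hv,hx,im,ip,it,iu,iv,ix,jp,jt,ju,jv,jx,mp,mt,mv,pt,pu,pv,px,tu,tv,uv,ux,vx
∂2: piv[emt,euv,hiv,htu,ijv,ijx,ipt,ipu,ipx,itu,iux,ivx,mpt,mtv,ptv,tuv] rk=16  ker:jvx,pux
∂1c = {e} + {h} + {i} + {j} + {m} + {t} + {u} + {x}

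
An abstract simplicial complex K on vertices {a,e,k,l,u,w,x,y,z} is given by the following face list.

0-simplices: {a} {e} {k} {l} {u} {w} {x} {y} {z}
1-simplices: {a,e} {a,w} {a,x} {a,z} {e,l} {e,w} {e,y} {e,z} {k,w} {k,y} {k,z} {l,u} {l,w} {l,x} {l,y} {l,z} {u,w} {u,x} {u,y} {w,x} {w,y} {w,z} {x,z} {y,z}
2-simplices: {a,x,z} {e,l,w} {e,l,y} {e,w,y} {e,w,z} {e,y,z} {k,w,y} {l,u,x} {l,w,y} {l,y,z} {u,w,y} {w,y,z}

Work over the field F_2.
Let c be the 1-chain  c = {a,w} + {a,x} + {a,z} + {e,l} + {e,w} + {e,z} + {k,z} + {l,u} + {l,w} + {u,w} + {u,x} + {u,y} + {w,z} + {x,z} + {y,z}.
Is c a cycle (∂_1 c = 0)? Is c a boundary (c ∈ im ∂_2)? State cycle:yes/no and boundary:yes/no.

n_0=9 n_1=24 n_2=12  [Z2]
∂1: piv[ae,aw,ax,az,el,ey,kw,lu] rk=8  ker:ew,ez,ky,kz,lw,lx,ly,lz,uw,ux,uy,wx,wy,wz,xz,yz
∂2: piv[axz,elw,ely,ewy,ewz,eyz,kwy,lux,lyz,uwy] rk=10  ker:lwy,wyz
∂1c = {a} + {e} + {k} + {l} + {w} + {x}

cycle:no boundary:no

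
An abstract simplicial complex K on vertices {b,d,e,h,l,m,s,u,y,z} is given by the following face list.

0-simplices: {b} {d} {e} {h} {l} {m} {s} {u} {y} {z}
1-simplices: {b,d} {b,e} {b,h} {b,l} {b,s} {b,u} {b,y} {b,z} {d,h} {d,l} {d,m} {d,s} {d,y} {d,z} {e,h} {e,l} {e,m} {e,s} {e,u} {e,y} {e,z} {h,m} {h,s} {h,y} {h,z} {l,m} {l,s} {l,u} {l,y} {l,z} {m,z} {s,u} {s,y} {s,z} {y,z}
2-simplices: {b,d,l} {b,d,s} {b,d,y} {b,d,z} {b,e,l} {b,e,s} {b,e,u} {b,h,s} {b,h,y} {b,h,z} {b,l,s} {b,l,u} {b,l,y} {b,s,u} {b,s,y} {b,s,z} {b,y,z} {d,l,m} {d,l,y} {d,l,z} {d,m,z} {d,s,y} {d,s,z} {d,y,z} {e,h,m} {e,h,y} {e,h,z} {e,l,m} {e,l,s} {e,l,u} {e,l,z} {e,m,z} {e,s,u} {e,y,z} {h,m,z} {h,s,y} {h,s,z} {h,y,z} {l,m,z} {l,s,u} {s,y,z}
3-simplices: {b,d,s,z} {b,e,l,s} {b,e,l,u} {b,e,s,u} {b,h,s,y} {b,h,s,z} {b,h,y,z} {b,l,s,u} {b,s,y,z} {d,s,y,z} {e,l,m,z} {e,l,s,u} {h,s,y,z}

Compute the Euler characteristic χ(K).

n_0=10 n_1=35 n_2=41 n_3=13
χ=+10−35+41−13=3

χ(K)=3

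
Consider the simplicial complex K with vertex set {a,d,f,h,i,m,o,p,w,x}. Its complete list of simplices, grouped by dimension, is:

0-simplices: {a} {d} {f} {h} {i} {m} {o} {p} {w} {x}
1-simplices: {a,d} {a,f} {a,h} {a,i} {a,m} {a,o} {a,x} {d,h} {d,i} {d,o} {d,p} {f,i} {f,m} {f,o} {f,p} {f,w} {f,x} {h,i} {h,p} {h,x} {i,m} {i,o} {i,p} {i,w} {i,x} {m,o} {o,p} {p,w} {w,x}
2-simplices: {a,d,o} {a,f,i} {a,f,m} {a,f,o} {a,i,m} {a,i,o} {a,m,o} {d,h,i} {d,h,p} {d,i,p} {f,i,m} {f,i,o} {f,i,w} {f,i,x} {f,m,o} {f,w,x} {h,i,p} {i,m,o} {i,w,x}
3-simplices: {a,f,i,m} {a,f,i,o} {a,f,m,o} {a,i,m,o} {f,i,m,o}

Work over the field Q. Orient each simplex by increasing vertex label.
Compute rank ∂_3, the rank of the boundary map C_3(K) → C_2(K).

rank∂_3=4

n_0=10 n_1=29 n_2=19 n_3=5  [Q]
∂1: piv[ad,af,ah,ai,am,ao,ax,dp,fw] rk=9  ker:dh,di,do,fi,fm,fo,fp,fx,hi,hp,hx,im,io,ip,iw,ix,mo,op,pw,wx
∂2: piv[ado,afi,afm,afo,aim,aio,amo,dhi,dhp,dip,fiw,fix,fwx] rk=13  ker:fim,fio,fmo,hip,imo,iwx
∂3: piv[afim,afio,afmo,aimo] rk=4  ker:fimo
rk∂_3=4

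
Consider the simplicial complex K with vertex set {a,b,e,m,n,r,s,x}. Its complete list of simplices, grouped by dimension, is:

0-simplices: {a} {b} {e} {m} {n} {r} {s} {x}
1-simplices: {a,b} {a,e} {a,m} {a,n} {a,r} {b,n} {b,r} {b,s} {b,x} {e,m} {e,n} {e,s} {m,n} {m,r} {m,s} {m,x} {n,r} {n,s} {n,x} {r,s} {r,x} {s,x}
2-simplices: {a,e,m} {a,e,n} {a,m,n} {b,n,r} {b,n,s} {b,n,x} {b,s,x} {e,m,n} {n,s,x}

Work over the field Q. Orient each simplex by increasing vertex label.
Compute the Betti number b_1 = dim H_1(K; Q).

n_0=8 n_1=22 n_2=9  [Q]
∂1: piv[ab,ae,am,an,ar,bs,bx] rk=7  ker:bn,br,em,en,es,mn,mr,ms,mx,nr,ns,nx,rs,rx,sx
∂2: piv[aem,aen,amn,bnr,bns,bnx,bsx] rk=7  ker:emn,nsx
b_1=(22−7)−7=8

b_1=8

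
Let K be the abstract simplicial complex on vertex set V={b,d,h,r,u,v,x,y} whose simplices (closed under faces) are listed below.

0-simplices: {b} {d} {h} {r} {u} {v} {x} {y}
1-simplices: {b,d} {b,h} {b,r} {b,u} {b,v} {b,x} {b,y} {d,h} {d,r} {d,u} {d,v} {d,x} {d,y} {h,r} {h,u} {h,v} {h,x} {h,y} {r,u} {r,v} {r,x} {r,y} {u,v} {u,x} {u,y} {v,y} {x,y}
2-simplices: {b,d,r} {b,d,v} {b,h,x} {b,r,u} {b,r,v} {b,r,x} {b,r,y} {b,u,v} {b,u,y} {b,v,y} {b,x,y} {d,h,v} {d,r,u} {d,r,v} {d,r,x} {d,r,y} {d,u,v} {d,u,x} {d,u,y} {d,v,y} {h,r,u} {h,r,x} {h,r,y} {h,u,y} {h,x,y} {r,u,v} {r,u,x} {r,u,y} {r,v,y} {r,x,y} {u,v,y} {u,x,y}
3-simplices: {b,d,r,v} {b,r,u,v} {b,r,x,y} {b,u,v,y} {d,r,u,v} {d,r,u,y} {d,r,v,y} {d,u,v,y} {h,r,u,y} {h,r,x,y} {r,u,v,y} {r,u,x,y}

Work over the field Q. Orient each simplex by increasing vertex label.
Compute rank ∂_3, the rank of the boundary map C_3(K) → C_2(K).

n_0=8 n_1=27 n_2=32 n_3=12  [Q]
∂1: piv[bd,bh,br,bu,bv,bx,by] rk=7  ker:dh,dr,du,dv,dx,dy,hr,hu,hv,hx,hy,ru,rv,rx,ry,uv,ux,uy,vy,xy
∂2: piv[bdr,bdv,bhx,bru,brv,brx,bry,buv,buy,bvy,bxy,dhv,dru,drx,dry,dux,hru,hrx,hry] rk=19  ker:drv,duv,duy,dvy,huy,hxy,ruv,rux,ruy,rvy,rxy,uvy,uxy
∂3: piv[bdrv,bruv,brxy,buvy,druv,druy,drvy,duvy,hruy,hrxy,ruxy] rk=11  ker:ruvy
rk∂_3=11

rank∂_3=11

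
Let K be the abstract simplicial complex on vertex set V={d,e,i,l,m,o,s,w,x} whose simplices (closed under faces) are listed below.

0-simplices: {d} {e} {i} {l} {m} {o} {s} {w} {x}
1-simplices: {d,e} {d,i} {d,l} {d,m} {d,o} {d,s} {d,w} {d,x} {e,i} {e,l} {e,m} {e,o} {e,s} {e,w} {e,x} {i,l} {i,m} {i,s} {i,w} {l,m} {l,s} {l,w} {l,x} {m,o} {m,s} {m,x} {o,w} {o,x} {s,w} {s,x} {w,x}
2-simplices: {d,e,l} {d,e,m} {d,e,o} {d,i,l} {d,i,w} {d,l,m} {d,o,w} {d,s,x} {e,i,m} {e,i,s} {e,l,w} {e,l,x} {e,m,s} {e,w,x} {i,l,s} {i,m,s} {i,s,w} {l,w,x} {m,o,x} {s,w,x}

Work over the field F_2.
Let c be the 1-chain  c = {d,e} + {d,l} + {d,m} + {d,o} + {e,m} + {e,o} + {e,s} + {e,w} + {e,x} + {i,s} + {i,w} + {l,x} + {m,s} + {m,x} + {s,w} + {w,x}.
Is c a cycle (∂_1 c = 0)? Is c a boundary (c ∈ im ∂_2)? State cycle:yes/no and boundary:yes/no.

n_0=9 n_1=31 n_2=20  [Z2]
∂1: piv[de,di,dl,dm,do,ds,dw,dx] rk=8  ker:ei,el,em,eo,es,ew,ex,il,im,is,iw,lm,ls,lw,lx,mo,ms,mx,ow,ox,sw,sx,wx
∂2: piv[del,dem,deo,dil,diw,dlm,dow,dsx,eim,eis,elw,elx,ems,ewx,ils,isw,mox,swx] rk=18  ker:ims,lwx
∂1c = 0
c vs im∂2: residual ≠ 0 ⇒ not boundary

cycle:yes boundary:no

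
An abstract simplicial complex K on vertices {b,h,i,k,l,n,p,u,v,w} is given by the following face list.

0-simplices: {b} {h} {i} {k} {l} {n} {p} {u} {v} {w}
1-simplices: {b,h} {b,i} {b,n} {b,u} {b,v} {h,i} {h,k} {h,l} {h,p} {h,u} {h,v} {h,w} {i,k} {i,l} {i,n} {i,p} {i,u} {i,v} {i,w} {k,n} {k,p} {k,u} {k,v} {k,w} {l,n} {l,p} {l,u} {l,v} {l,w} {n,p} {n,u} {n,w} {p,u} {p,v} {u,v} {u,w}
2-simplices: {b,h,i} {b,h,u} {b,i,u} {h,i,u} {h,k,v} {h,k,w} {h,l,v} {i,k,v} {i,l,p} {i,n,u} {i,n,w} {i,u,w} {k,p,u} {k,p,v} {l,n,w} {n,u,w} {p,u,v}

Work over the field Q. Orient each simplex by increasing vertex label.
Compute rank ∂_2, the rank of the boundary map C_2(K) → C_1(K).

rank∂_2=15

n_0=10 n_1=36 n_2=17  [Q]
∂1: piv[bh,bi,bn,bu,bv,hk,hl,hp,hw] rk=9  ker:hi,hu,hv,ik,il,in,ip,iu,iv,iw,kn,kp,ku,kv,kw,ln,lp,lu,lv,lw,np,nu,nw,pu,pv,uv,uw
∂2: piv[bhi,bhu,biu,hkv,hkw,hlv,ikv,ilp,inu,inw,iuw,kpu,kpv,lnw,puv] rk=15  ker:hiu,nuw
rk∂_2=15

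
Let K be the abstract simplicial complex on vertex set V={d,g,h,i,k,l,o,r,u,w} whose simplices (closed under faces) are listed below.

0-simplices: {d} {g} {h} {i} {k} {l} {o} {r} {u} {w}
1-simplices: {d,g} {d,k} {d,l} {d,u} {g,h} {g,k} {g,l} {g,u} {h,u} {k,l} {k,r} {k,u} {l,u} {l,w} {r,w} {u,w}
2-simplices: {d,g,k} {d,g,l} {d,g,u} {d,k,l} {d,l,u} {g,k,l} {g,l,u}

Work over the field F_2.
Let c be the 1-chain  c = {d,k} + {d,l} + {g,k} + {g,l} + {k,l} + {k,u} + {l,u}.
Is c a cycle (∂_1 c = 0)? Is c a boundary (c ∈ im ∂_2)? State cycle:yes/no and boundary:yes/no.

n_0=10 n_1=16 n_2=7  [Z2]
∂1: piv[dg,dk,dl,du,gh,kr,lw] rk=7  ker:gk,gl,gu,hu,kl,ku,lu,rw,uw
∂2: piv[dgk,dgl,dgu,dkl,dlu] rk=5  ker:gkl,glu
∂1c = 0
c vs im∂2: residual ≠ 0 ⇒ not boundary

cycle:yes boundary:no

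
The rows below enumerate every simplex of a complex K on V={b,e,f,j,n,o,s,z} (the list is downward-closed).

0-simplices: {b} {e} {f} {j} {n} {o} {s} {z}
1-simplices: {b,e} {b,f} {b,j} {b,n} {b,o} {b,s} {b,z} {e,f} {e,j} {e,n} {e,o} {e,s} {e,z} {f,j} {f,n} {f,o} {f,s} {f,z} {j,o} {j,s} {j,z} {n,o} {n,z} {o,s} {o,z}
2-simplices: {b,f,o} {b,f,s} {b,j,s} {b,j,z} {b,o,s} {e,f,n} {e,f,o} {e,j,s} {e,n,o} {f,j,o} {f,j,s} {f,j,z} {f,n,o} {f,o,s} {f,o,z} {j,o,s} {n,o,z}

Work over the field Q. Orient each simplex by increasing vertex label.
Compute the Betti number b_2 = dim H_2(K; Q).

b_2=3

n_0=8 n_1=25 n_2=17  [Q]
∂1: piv[be,bf,bj,bn,bo,bs,bz] rk=7  ker:ef,ej,en,eo,es,ez,fj,fn,fo,fs,fz,jo,js,jz,no,nz,os,oz
∂2: piv[bfo,bfs,bjs,bjz,bos,efn,efo,ejs,eno,fjo,fjs,fjz,foz,noz] rk=14  ker:fno,fos,jos
b_2=(17−14)−0=3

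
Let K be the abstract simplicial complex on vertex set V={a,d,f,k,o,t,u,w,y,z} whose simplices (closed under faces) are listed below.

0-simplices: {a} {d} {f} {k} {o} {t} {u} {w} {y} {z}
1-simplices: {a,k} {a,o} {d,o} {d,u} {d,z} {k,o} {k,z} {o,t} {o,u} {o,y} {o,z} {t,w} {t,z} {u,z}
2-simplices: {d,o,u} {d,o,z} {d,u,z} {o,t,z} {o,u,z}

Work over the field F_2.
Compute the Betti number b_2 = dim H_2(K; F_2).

b_2=1

n_0=10 n_1=14 n_2=5  [Z2]
∂1: piv[ak,ao,do,du,dz,ot,oy,tw] rk=8  ker:ko,kz,ou,oz,tz,uz
∂2: piv[dou,doz,duz,otz] rk=4  ker:ouz
b_2=(5−4)−0=1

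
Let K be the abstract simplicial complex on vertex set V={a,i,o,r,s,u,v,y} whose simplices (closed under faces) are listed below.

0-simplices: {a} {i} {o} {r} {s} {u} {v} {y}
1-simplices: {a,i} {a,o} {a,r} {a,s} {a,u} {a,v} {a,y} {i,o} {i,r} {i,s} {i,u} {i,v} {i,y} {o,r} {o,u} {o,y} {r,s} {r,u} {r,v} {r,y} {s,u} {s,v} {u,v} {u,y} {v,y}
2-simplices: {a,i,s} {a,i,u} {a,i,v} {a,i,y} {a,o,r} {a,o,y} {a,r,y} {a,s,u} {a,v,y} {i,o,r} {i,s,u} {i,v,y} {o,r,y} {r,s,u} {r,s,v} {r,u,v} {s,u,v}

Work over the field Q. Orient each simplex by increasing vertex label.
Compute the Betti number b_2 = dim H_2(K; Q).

b_2=4

n_0=8 n_1=25 n_2=17  [Q]
∂1: piv[ai,ao,ar,as,au,av,ay] rk=7  ker:io,ir,is,iu,iv,iy,or,ou,oy,rs,ru,rv,ry,su,sv,uv,uy,vy
∂2: piv[ais,aiu,aiv,aiy,aor,aoy,ary,asu,avy,ior,rsu,rsv,ruv] rk=13  ker:isu,ivy,ory,suv
b_2=(17−13)−0=4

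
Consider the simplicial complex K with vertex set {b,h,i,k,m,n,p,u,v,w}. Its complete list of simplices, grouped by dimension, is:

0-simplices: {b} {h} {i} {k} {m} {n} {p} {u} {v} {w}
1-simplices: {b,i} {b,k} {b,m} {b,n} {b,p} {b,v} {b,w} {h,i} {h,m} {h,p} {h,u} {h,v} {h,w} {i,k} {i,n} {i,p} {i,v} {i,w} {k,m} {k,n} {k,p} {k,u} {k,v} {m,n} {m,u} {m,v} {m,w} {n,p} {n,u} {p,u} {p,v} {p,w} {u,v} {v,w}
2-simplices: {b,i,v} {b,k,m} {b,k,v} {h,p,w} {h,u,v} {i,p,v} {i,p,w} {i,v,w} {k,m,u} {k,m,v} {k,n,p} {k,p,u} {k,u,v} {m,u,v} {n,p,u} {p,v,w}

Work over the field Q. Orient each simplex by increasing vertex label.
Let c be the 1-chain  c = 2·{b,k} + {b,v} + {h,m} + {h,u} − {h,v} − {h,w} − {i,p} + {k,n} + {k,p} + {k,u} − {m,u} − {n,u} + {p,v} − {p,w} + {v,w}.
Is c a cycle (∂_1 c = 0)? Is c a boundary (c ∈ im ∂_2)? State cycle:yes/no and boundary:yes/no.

n_0=10 n_1=34 n_2=16  [Q]
∂1: piv[bi,bk,bm,bn,bp,bv,bw,hi,hu] rk=9  ker:hm,hp,hv,hw,ik,in,ip,iv,iw,km,kn,kp,ku,kv,mn,mu,mv,mw,np,nu,pu,pv,pw,uv,vw
∂2: piv[biv,bkm,bkv,hpw,huv,ipv,ipw,ivw,kmu,kmv,knp,kpu,kuv,npu] rk=14  ker:muv,pvw
∂1c = −3·{b} + {i} − {k} + 2·{m} + 2·{n} − {w}

cycle:no boundary:no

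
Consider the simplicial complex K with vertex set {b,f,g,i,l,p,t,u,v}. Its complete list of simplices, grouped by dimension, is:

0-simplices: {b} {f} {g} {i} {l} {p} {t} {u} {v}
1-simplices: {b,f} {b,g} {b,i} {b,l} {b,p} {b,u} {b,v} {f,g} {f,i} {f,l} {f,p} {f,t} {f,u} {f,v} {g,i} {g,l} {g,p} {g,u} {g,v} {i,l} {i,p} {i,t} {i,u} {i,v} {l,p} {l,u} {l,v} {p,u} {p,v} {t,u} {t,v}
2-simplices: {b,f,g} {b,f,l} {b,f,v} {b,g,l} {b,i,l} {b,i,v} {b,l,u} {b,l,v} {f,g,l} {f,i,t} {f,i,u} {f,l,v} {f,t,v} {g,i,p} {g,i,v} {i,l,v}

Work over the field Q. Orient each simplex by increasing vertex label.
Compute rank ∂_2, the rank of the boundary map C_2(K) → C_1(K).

rank∂_2=13

n_0=9 n_1=31 n_2=16  [Q]
∂1: piv[bf,bg,bi,bl,bp,bu,bv,ft] rk=8  ker:fg,fi,fl,fp,fu,fv,gi,gl,gp,gu,gv,il,ip,it,iu,iv,lp,lu,lv,pu,pv,tu,tv
∂2: piv[bfg,bfl,bfv,bgl,bil,biv,blu,blv,fit,fiu,ftv,gip,giv] rk=13  ker:fgl,flv,ilv
rk∂_2=13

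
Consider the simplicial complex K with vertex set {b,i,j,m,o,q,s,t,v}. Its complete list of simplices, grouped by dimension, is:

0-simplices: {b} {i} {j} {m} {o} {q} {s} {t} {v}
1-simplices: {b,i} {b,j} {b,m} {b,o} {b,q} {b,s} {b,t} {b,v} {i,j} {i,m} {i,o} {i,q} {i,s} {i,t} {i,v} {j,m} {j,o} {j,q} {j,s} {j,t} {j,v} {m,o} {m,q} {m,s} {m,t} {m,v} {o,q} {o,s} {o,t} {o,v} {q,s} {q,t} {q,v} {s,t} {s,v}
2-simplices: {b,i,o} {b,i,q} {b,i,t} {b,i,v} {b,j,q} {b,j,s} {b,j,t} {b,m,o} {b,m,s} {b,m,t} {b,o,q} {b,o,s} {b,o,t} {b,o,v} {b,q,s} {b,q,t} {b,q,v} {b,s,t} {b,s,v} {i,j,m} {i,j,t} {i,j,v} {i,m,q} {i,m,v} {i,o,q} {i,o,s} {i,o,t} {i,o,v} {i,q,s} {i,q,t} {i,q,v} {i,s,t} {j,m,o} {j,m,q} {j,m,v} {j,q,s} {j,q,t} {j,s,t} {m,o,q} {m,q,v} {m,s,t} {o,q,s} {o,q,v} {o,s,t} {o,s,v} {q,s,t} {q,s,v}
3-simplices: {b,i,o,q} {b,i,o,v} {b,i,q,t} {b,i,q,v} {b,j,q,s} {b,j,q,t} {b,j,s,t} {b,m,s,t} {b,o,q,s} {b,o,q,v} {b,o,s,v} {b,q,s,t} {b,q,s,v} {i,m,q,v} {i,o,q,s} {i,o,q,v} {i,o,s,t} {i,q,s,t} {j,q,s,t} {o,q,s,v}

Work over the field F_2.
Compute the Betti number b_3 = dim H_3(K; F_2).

b_3=3

n_0=9 n_1=35 n_2=47 n_3=20  [Z2]
∂1: piv[bi,bj,bm,bo,bq,bs,bt,bv] rk=8  ker:ij,im,io,iq,is,it,iv,jm,jo,jq,js,jt,jv,mo,mq,ms,mt,mv,oq,os,ot,ov,qs,qt,qv,st,sv
∂2: piv[bio,biq,bit,biv,bjq,bjs,bjt,bmo,bms,bmt,boq,bos,bot,bov,bqs,bqt,bqv,bst,bsv,ijm,ijt,ijv,imq,imv,ios,jmo,moq] rk=27  ker:ioq,iot,iov,iqs,iqt,iqv,ist,jmq,jmv,jqs,jqt,jst,mqv,mst,oqs,oqv,ost,osv,qst,qsv
∂3: piv[bioq,biov,biqt,biqv,bjqs,bjqt,bjst,bmst,boqs,boqv,bosv,bqst,bqsv,imqv,ioqs,iost,iqst] rk=17  ker:ioqv,jqst,oqsv
b_3=(20−17)−0=3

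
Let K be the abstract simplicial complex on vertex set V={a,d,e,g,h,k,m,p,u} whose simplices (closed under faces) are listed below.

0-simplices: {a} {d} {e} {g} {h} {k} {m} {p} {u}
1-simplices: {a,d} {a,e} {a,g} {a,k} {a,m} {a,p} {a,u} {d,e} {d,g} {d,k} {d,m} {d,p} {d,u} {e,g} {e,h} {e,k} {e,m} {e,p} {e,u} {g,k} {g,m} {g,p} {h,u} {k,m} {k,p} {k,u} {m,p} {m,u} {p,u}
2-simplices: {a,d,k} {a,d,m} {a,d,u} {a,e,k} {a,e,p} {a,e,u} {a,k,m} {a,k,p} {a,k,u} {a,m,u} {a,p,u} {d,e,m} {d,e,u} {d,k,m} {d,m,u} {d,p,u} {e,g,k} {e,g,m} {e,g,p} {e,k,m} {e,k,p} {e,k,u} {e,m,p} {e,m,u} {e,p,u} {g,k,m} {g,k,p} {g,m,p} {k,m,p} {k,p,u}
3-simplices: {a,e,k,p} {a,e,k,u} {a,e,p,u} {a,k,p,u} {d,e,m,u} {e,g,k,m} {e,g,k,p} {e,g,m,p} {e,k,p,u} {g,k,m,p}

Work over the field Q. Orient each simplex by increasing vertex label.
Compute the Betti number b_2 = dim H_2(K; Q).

n_0=9 n_1=29 n_2=30 n_3=10  [Q]
∂1: piv[ad,ae,ag,ak,am,ap,au,eh] rk=8  ker:de,dg,dk,dm,dp,du,eg,ek,em,ep,eu,gk,gm,gp,hu,km,kp,ku,mp,mu,pu
∂2: piv[adk,adm,adu,aek,aep,aeu,akm,akp,aku,amu,apu,dem,deu,dpu,egk,egm,egp,emp] rk=18  ker:dkm,dmu,ekm,ekp,eku,emu,epu,gkm,gkp,gmp,kmp,kpu
∂3: piv[aekp,aeku,aepu,akpu,demu,egkm,egkp,egmp,gkmp] rk=9  ker:ekpu
b_2=(30−18)−9=3

b_2=3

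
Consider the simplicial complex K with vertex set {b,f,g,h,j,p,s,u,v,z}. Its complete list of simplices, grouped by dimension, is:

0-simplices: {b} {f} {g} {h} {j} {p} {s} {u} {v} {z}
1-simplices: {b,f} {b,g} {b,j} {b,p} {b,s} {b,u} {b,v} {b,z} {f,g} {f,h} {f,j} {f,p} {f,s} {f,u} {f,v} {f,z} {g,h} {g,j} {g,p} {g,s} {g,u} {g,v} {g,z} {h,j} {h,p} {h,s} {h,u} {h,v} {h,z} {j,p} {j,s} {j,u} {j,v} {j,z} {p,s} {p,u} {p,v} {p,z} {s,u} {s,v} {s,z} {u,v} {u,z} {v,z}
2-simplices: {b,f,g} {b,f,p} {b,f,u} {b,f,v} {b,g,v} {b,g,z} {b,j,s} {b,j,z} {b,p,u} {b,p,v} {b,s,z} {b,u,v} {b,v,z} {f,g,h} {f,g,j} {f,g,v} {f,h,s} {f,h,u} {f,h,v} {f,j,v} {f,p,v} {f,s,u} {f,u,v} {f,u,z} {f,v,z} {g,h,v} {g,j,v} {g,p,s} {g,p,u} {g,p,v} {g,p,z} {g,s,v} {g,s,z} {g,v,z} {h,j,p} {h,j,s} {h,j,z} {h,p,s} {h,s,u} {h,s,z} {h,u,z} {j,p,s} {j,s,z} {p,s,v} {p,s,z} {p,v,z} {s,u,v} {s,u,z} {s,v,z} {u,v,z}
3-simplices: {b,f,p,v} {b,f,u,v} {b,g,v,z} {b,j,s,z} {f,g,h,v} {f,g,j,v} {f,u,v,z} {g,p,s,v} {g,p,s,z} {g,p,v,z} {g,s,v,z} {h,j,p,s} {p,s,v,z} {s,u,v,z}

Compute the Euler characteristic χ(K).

n_0=10 n_1=44 n_2=50 n_3=14
χ=+10−44+50−14=2

χ(K)=2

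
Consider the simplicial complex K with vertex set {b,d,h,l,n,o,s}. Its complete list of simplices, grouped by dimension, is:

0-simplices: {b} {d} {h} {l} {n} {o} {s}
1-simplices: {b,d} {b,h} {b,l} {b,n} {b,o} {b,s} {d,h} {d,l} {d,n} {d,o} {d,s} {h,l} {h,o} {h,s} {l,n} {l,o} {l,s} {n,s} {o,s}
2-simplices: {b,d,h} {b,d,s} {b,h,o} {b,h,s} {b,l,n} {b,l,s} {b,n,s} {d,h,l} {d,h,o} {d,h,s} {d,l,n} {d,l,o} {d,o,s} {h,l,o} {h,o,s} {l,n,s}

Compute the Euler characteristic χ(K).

χ(K)=4

n_0=7 n_1=19 n_2=16
χ=+7−19+16=4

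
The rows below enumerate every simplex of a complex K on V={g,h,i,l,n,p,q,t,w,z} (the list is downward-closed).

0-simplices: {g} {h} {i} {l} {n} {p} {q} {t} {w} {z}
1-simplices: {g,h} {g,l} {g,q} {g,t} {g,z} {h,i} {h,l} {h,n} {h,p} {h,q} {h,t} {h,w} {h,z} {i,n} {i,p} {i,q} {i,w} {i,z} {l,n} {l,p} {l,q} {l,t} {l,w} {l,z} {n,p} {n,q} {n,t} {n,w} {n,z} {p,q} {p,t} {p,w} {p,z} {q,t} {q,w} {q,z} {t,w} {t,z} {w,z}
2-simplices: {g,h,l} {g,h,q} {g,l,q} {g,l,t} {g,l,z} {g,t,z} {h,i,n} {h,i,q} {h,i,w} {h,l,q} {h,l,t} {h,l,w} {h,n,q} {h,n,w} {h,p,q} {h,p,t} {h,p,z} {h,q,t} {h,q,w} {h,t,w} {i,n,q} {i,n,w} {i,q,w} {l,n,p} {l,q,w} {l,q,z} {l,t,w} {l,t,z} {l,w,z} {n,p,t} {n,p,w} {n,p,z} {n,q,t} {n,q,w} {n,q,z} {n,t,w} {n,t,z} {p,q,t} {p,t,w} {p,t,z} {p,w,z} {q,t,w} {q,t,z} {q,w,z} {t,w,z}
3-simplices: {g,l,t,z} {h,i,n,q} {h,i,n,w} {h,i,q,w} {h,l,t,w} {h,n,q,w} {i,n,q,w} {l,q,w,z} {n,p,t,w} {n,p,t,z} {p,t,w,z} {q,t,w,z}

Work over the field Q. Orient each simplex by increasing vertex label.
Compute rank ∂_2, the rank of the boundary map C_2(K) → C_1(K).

rank∂_2=27

n_0=10 n_1=39 n_2=45 n_3=12  [Q]
∂1: piv[gh,gl,gq,gt,gz,hi,hn,hp,hw] rk=9  ker:hl,hq,ht,hz,in,ip,iq,iw,iz,ln,lp,lq,lt,lw,lz,np,nq,nt,nw,nz,pq,pt,pw,pz,qt,qw,qz,tw,tz,wz
∂2: piv[ghl,ghq,glq,glt,glz,gtz,hin,hiq,hiw,hlt,hlw,hnq,hnw,hpq,hpt,hpz,hqt,hqw,htw,lnp,lqz,lwz,npt,npw,npz,nqt,nqz] rk=27  ker:hlq,inq,inw,iqw,lqw,ltw,ltz,nqw,ntw,ntz,pqt,ptw,ptz,pwz,qtw,qtz,qwz,twz
∂3: piv[gltz,hinq,hinw,hiqw,hltw,hnqw,lqwz,nptw,nptz,ptwz,qtwz] rk=11  ker:inqw
rk∂_2=27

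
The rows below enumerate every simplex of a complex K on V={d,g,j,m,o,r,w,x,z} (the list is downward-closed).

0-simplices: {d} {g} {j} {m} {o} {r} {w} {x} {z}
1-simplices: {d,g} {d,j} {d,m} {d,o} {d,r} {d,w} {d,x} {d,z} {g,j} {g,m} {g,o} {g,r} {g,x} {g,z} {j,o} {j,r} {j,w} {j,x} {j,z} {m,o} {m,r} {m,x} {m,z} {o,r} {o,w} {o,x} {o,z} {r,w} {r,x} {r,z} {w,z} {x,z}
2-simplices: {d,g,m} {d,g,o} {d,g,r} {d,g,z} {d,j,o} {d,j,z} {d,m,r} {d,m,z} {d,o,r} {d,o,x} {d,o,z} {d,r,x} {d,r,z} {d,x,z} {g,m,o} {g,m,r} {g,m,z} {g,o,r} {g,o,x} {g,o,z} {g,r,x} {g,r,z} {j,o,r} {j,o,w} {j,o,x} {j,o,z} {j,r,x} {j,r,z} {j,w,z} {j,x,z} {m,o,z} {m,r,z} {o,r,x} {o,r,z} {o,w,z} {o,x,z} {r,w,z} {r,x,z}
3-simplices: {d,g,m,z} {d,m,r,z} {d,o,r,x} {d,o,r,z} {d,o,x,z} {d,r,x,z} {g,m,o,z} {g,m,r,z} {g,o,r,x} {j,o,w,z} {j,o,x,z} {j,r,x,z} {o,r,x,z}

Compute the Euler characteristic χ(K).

χ(K)=2

n_0=9 n_1=32 n_2=38 n_3=13
χ=+9−32+38−13=2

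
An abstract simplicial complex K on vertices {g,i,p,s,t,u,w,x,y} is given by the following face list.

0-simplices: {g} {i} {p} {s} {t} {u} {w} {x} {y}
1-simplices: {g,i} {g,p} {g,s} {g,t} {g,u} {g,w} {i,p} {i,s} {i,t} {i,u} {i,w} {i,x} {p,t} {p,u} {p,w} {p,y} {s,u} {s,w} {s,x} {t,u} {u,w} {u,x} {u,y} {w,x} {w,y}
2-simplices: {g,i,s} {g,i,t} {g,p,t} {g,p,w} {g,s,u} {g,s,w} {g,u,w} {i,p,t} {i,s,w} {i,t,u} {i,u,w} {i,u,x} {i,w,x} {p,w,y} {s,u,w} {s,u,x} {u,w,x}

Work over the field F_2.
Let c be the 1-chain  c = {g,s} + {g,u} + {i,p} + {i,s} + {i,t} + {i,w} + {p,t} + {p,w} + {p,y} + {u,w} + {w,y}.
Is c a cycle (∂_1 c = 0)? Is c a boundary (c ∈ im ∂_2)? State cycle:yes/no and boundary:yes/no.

n_0=9 n_1=25 n_2=17  [Z2]
∂1: piv[gi,gp,gs,gt,gu,gw,ix,py] rk=8  ker:ip,is,it,iu,iw,pt,pu,pw,su,sw,sx,tu,uw,ux,uy,wx,wy
∂2: piv[gis,git,gpt,gpw,gsu,gsw,guw,ipt,isw,itu,iuw,iux,iwx,pwy,sux] rk=15  ker:suw,uwx
∂1c = 0
c vs im∂2: reduces to 0 ⇒ boundary

cycle:yes boundary:yes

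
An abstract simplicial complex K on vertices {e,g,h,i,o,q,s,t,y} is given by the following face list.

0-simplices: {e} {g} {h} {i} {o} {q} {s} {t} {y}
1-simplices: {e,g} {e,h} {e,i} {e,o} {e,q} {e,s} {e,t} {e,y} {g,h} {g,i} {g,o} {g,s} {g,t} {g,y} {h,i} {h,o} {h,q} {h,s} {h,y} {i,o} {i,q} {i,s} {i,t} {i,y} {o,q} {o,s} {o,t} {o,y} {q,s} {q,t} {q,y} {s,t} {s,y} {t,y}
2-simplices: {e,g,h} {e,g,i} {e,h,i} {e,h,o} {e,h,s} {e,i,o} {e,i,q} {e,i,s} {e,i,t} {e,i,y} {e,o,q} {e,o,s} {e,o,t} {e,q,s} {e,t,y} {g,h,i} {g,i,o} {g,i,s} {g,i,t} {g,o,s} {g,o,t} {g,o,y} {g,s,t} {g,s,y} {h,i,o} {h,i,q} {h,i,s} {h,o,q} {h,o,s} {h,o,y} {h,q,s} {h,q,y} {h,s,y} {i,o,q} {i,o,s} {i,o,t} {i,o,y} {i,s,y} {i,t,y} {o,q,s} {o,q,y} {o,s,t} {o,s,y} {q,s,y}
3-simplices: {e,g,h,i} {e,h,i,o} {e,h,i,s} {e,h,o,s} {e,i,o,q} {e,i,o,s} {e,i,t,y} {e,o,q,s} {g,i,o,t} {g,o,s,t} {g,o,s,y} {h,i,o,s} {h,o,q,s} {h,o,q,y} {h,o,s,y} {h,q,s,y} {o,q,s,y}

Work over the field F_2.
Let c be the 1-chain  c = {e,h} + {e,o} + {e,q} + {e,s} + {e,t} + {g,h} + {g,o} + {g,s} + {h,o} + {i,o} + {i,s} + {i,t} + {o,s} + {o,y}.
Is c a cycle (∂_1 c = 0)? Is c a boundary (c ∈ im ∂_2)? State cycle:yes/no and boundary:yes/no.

n_0=9 n_1=34 n_2=44 n_3=17  [Z2]
∂1: piv[eg,eh,ei,eo,eq,es,et,ey] rk=8  ker:gh,gi,go,gs,gt,gy,hi,ho,hq,hs,hy,io,iq,is,it,iy,oq,os,ot,oy,qs,qt,qy,st,sy,ty
∂2: piv[egh,egi,ehi,eho,ehs,eio,eiq,eis,eit,eiy,eoq,eos,eot,eqs,ety,gio,gis,git,goy,gst,gsy,hiq,hoy,hqy,ioy] rk=25  ker:ghi,gos,got,hio,his,hoq,hos,hqs,hsy,ioq,ios,iot,isy,ity,oqs,oqy,ost,osy,qsy
∂3: piv[eghi,ehio,ehis,ehos,eioq,eios,eity,eoqs,giot,gost,gosy,hoqs,hoqy,hosy,hqsy] rk=15  ker:hios,oqsy
∂1c = {e} + {g} + {h} + {i} + {q} + {y}

cycle:no boundary:no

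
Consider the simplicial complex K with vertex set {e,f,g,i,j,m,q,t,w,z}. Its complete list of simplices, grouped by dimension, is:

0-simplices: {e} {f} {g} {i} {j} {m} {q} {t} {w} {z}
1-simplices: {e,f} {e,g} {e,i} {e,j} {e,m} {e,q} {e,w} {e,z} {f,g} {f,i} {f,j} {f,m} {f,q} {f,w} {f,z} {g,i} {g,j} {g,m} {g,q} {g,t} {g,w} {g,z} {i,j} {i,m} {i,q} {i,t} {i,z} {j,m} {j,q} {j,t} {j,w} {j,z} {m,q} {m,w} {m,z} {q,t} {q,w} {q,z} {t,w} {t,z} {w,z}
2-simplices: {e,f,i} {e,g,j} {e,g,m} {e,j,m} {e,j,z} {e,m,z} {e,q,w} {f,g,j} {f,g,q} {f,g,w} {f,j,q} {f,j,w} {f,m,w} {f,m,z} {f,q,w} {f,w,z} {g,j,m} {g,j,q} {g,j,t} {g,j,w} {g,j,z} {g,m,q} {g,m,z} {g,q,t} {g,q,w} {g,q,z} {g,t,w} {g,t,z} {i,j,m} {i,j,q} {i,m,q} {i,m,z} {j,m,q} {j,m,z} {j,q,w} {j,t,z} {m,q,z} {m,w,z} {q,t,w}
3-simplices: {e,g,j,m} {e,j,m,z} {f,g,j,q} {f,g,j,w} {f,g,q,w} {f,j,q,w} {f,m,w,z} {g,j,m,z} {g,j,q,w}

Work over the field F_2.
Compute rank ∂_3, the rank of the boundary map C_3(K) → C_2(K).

rank∂_3=8

n_0=10 n_1=41 n_2=39 n_3=9  [Z2]
∂1: piv[ef,eg,ei,ej,em,eq,ew,ez,gt] rk=9  ker:fg,fi,fj,fm,fq,fw,fz,gi,gj,gm,gq,gw,gz,ij,im,iq,it,iz,jm,jq,jt,jw,jz,mq,mw,mz,qt,qw,qz,tw,tz,wz
∂2: piv[efi,egj,egm,ejm,ejz,emz,eqw,fgj,fgq,fgw,fjq,fjw,fmw,fmz,fqw,fwz,gjt,gjz,gmq,gqt,gqz,gtw,gtz,ijm,ijq,imz] rk=26  ker:gjm,gjq,gjw,gmz,gqw,imq,jmq,jmz,jqw,jtz,mqz,mwz,qtw
∂3: piv[egjm,ejmz,fgjq,fgjw,fgqw,fjqw,fmwz,gjmz] rk=8  ker:gjqw
rk∂_3=8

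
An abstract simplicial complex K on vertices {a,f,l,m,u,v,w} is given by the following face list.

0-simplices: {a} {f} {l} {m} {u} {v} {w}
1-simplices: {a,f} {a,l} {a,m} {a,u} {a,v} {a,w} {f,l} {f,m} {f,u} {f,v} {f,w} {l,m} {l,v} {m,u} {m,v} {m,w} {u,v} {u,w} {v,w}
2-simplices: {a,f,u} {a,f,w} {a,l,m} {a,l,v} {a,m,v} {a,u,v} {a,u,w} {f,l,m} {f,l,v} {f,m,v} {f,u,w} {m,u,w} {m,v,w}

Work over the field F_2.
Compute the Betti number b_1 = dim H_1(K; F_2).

b_1=2

n_0=7 n_1=19 n_2=13  [Z2]
∂1: piv[af,al,am,au,av,aw] rk=6  ker:fl,fm,fu,fv,fw,lm,lv,mu,mv,mw,uv,uw,vw
∂2: piv[afu,afw,alm,alv,amv,auv,auw,flm,flv,muw,mvw] rk=11  ker:fmv,fuw
b_1=(19−6)−11=2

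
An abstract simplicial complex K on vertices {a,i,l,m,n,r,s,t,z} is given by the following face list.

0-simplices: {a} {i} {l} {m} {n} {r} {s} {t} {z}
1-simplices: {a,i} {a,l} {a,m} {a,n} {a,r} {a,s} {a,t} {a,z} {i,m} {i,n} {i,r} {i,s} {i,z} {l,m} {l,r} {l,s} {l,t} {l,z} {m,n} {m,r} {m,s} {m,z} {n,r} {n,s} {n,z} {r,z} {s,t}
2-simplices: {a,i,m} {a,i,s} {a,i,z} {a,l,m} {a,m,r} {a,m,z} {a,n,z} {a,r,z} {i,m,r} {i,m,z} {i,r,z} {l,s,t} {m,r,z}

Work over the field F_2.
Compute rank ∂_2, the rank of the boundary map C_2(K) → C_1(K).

n_0=9 n_1=27 n_2=13  [Z2]
∂1: piv[ai,al,am,an,ar,as,at,az] rk=8  ker:im,in,ir,is,iz,lm,lr,ls,lt,lz,mn,mr,ms,mz,nr,ns,nz,rz,st
∂2: piv[aim,ais,aiz,alm,amr,amz,anz,arz,imr,lst] rk=10  ker:imz,irz,mrz
rk∂_2=10

rank∂_2=10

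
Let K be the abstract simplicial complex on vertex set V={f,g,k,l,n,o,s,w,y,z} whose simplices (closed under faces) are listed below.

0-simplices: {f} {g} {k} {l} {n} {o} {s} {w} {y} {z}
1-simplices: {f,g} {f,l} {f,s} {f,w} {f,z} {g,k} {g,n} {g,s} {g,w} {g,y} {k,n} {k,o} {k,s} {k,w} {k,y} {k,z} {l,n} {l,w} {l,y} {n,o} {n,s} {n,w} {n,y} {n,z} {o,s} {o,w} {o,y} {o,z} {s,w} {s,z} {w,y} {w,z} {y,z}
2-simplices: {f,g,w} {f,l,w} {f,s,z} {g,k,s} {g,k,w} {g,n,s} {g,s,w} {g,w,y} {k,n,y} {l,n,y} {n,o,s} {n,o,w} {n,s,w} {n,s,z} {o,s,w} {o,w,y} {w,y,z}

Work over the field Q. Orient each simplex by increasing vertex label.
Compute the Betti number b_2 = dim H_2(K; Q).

n_0=10 n_1=33 n_2=17  [Q]
∂1: piv[fg,fl,fs,fw,fz,gk,gn,gy,ko] rk=9  ker:gs,gw,kn,ks,kw,ky,kz,ln,lw,ly,no,ns,nw,ny,nz,os,ow,oy,oz,sw,sz,wy,wz,yz
∂2: piv[fgw,flw,fsz,gks,gkw,gns,gsw,gwy,kny,lny,nos,now,nsw,nsz,owy,wyz] rk=16  ker:osw
b_2=(17−16)−0=1

b_2=1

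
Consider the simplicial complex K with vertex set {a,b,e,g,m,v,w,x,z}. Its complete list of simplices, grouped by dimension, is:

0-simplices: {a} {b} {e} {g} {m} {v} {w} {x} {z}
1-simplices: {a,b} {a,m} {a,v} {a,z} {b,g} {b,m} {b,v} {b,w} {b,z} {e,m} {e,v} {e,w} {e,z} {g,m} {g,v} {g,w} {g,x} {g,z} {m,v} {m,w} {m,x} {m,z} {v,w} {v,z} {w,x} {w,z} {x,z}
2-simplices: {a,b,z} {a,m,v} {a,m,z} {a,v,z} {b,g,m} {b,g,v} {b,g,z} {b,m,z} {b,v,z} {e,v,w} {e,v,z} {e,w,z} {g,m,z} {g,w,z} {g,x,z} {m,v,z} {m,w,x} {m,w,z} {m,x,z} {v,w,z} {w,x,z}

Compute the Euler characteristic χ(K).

n_0=9 n_1=27 n_2=21
χ=+9−27+21=3

χ(K)=3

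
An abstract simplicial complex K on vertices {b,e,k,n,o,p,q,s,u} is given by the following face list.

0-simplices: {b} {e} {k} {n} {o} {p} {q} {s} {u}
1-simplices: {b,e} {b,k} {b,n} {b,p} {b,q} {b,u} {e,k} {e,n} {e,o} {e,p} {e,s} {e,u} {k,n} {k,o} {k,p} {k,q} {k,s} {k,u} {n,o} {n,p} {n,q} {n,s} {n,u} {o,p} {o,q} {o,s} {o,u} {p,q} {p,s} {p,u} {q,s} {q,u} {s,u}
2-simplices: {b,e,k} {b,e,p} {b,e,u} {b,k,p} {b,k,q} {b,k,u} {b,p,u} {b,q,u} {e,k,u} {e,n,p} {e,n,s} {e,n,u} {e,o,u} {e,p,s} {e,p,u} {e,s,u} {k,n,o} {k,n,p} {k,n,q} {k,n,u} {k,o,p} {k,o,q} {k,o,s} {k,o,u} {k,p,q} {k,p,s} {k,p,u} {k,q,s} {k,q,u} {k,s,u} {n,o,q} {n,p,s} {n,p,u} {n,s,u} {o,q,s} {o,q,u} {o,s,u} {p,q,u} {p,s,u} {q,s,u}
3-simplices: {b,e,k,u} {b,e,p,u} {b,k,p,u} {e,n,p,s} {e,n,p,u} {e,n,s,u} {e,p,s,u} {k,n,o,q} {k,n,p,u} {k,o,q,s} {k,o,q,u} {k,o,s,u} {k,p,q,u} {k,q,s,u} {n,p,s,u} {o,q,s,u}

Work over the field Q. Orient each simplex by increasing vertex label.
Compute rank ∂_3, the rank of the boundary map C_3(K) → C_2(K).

n_0=9 n_1=33 n_2=40 n_3=16  [Q]
∂1: piv[be,bk,bn,bp,bq,bu,eo,es] rk=8  ker:ek,en,ep,eu,kn,ko,kp,kq,ks,ku,no,np,nq,ns,nu,op,oq,os,ou,pq,ps,pu,qs,qu,su
∂2: piv[bek,bep,beu,bkp,bkq,bku,bpu,bqu,enp,ens,enu,eou,eps,esu,kno,knp,knq,kop,koq,kos,kou,kpq,kps,kqs] rk=24  ker:eku,epu,knu,kpu,kqu,ksu,noq,nps,npu,nsu,oqs,oqu,osu,pqu,psu,qsu
∂3: piv[beku,bepu,bkpu,enps,enpu,ensu,epsu,knoq,knpu,koqs,koqu,kosu,kpqu,kqsu] rk=14  ker:npsu,oqsu
rk∂_3=14

rank∂_3=14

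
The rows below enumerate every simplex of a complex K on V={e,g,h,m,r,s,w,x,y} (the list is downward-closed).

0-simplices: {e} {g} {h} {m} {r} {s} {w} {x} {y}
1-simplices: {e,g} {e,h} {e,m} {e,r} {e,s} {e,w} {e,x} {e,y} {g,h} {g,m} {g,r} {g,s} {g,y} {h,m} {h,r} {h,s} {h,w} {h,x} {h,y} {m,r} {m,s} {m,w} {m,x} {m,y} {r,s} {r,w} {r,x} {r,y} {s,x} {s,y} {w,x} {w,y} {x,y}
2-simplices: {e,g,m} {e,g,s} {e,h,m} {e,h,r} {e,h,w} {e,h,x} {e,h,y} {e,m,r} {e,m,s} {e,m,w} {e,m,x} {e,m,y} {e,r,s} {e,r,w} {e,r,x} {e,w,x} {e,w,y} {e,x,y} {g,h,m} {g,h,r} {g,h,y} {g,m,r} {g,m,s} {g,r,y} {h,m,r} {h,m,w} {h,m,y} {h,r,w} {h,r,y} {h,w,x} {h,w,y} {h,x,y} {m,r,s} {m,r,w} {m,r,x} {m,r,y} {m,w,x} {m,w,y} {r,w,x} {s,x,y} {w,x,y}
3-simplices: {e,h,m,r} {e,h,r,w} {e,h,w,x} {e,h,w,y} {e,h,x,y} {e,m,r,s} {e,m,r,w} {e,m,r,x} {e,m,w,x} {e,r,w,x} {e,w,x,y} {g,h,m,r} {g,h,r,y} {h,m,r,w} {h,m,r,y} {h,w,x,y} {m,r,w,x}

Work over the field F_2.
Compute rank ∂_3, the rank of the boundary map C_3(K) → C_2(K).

n_0=9 n_1=33 n_2=41 n_3=17  [Z2]
∂1: piv[eg,eh,em,er,es,ew,ex,ey] rk=8  ker:gh,gm,gr,gs,gy,hm,hr,hs,hw,hx,hy,mr,ms,mw,mx,my,rs,rw,rx,ry,sx,sy,wx,wy,xy
∂2: piv[egm,egs,ehm,ehr,ehw,ehx,ehy,emr,ems,emw,emx,emy,ers,erw,erx,ewx,ewy,exy,ghm,ghr,ghy,gry,sxy] rk=23  ker:gmr,gms,hmr,hmw,hmy,hrw,hry,hwx,hwy,hxy,mrs,mrw,mrx,mry,mwx,mwy,rwx,wxy
∂3: piv[ehmr,ehrw,ehwx,ehwy,ehxy,emrs,emrw,emrx,emwx,erwx,ewxy,ghmr,ghry,hmrw,hmry] rk=15  ker:hwxy,mrwx
rk∂_3=15

rank∂_3=15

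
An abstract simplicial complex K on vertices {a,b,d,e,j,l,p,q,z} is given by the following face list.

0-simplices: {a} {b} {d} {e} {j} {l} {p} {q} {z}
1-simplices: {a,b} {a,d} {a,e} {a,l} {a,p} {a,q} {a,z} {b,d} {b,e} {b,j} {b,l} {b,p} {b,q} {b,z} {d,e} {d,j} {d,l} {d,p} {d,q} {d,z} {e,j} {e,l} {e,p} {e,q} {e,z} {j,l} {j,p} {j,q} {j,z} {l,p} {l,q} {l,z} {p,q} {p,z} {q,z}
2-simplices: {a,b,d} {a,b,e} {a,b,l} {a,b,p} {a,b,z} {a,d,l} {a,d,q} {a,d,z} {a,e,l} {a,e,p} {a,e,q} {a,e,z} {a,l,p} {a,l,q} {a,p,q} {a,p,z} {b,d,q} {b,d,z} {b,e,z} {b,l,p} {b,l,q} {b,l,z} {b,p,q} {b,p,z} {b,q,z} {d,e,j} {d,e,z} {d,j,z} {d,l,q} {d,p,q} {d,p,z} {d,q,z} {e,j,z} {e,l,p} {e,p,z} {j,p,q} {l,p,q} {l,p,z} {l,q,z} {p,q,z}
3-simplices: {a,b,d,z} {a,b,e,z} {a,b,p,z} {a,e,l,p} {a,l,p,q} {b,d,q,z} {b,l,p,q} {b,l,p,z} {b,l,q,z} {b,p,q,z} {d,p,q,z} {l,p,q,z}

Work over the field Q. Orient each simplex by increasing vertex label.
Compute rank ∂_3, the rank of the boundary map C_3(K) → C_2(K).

rank∂_3=11

n_0=9 n_1=35 n_2=40 n_3=12  [Q]
∂1: piv[ab,ad,ae,al,ap,aq,az,bj] rk=8  ker:bd,be,bl,bp,bq,bz,de,dj,dl,dp,dq,dz,ej,el,ep,eq,ez,jl,jp,jq,jz,lp,lq,lz,pq,pz,qz
∂2: piv[abd,abe,abl,abp,abz,adl,adq,adz,ael,aep,aeq,aez,alp,alq,apq,apz,bdq,blz,bqz,dej,dez,djz,dpq,jpq] rk=24  ker:bdz,bez,blp,blq,bpq,bpz,dlq,dpz,dqz,ejz,elp,epz,lpq,lpz,lqz,pqz
∂3: piv[abdz,abez,abpz,aelp,alpq,bdqz,blpq,blpz,blqz,bpqz,dpqz] rk=11  ker:lpqz
rk∂_3=11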